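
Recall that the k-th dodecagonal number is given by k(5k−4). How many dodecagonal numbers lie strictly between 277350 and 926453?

195

The n-th dodecagonal number is n(5n−4).
Smallest index with value > 277350: n = 236 (giving 277536).
Largest index with value < 926453: n = 430 (giving 922780).
Indices 236 through 430: 195 terms.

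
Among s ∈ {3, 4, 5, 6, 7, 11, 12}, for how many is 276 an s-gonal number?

2

s = 3: P(3, 23) = 276. ✓
s = 4: P(4, 16) = 256 and P(4, 17) = 289; 276 is not s-gonal.
s = 5: P(5, 13) = 247 and P(5, 14) = 287; 276 is not s-gonal.
s = 6: P(6, 12) = 276. ✓
s = 7: P(7, 10) = 235 and P(7, 11) = 286; 276 is not s-gonal.
s = 11: P(11, 8) = 260 and P(11, 9) = 333; 276 is not s-gonal.
s = 12: P(12, 7) = 217 and P(12, 8) = 288; 276 is not s-gonal.
Hits: s ∈ {3, 6} → 2.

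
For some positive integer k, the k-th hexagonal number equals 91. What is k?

7

Set n(2n−1) = 91, giving 2n² − n − 91 = 0.
The discriminant is 1 + 8·91 = 729, and √729 = 27.
So n = (1 + 27) / 4 = 28/4 = 7.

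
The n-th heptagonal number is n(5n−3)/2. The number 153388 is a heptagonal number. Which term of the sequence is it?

Set n(5n−3)/2 = 153388, giving 5n² − 3n − 306776 = 0.
The discriminant is 9 + 40·153388 = 6135529, and √6135529 = 2477.
So n = (3 + 2477) / 10 = 2480/10 = 248.

248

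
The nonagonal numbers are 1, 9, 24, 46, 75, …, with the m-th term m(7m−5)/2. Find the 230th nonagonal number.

184575

The 230th nonagonal number is n(7n−5)/2 with n = 230.
230·(7·230 − 5)/2 = 230·1605/2 = 184575.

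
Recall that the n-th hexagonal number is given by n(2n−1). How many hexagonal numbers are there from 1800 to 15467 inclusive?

The n-th hexagonal number is n(2n−1).
Smallest index with value ≥ 1800: n = 31 (giving 1891).
Largest index with value ≤ 15467: n = 88 (giving 15400).
Indices 31 through 88: 58 terms.

58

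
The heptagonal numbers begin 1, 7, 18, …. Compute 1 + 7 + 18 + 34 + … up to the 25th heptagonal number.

Σ i(5i−3)/2 = (5Σi² − 3Σi) / 2 over i = 1..25.
Σi = 325 and Σi² = 5525.
(5·5525 − 3·325) / 2 = 26650/2 = 13325.

13325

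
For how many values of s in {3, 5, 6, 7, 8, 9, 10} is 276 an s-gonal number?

2

s = 3: P(3, 23) = 276. ✓
s = 5: P(5, 13) = 247 and P(5, 14) = 287; 276 is not s-gonal.
s = 6: P(6, 12) = 276. ✓
s = 7: P(7, 10) = 235 and P(7, 11) = 286; 276 is not s-gonal.
s = 8: P(8, 9) = 225 and P(8, 10) = 280; 276 is not s-gonal.
s = 9: P(9, 9) = 261 and P(9, 10) = 325; 276 is not s-gonal.
s = 10: P(10, 8) = 232 and P(10, 9) = 297; 276 is not s-gonal.
Hits: s ∈ {3, 6} → 2.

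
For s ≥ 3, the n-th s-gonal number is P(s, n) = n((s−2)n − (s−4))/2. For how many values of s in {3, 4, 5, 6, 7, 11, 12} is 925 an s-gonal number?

s = 3: P(3, 42) = 903 and P(3, 43) = 946; 925 is not s-gonal.
s = 4: P(4, 30) = 900 and P(4, 31) = 961; 925 is not s-gonal.
s = 5: P(5, 25) = 925. ✓
s = 6: P(6, 21) = 861 and P(6, 22) = 946; 925 is not s-gonal.
s = 7: P(7, 19) = 874 and P(7, 20) = 970; 925 is not s-gonal.
s = 11: P(11, 14) = 833 and P(11, 15) = 960; 925 is not s-gonal.
s = 12: P(12, 14) = 924 and P(12, 15) = 1065; 925 is not s-gonal.
Hits: s ∈ {5} → 1.

1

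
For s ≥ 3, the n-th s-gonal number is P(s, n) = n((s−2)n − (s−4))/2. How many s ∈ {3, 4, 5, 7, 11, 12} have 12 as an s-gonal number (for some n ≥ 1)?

2

s = 3: P(3, 4) = 10 and P(3, 5) = 15; 12 is not s-gonal.
s = 4: P(4, 3) = 9 and P(4, 4) = 16; 12 is not s-gonal.
s = 5: P(5, 3) = 12. ✓
s = 7: P(7, 2) = 7 and P(7, 3) = 18; 12 is not s-gonal.
s = 11: P(11, 2) = 11 and P(11, 3) = 30; 12 is not s-gonal.
s = 12: P(12, 2) = 12. ✓
Hits: s ∈ {5, 12} → 2.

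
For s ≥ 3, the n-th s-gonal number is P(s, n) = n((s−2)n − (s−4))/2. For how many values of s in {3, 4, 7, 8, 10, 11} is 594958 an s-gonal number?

1

s = 3: P(3, 1090) = 594595 and P(3, 1091) = 595686; 594958 is not s-gonal.
s = 4: P(4, 771) = 594441 and P(4, 772) = 595984; 594958 is not s-gonal.
s = 7: P(7, 488) = 594628 and P(7, 489) = 597069; 594958 is not s-gonal.
s = 8: P(8, 445) = 593185 and P(8, 446) = 595856; 594958 is not s-gonal.
s = 10: P(10, 386) = 594826 and P(10, 387) = 597915; 594958 is not s-gonal.
s = 11: P(11, 364) = 594958. ✓
Hits: s ∈ {11} → 1.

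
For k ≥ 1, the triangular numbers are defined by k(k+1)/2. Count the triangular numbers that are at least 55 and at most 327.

16

The n-th triangular number is n(n+1)/2.
Smallest index with value ≥ 55: n = 10 (giving 55).
Largest index with value ≤ 327: n = 25 (giving 325).
Indices 10 through 25: 16 terms.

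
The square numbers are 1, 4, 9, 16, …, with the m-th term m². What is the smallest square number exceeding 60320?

Solve n² > 60320 for integer n.
The largest n with value ≤ 60320 is 245 (since 60025 ≤ 60320 < 60516), so the first above is n = 246, value 60516.

60516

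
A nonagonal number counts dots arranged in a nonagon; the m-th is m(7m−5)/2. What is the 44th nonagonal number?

6666

The 44th nonagonal number is n(7n−5)/2 with n = 44.
44·(7·44 − 5)/2 = 44·303/2 = 6666.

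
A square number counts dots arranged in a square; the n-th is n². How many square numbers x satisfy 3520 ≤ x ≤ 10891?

45

The n-th square number is n².
Smallest index with value ≥ 3520: n = 60 (giving 3600).
Largest index with value ≤ 10891: n = 104 (giving 10816).
Indices 60 through 104: 45 terms.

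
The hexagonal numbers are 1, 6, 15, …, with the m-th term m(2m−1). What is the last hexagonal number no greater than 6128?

5995

Solve n(2n−1) ≤ 6128 for integer n.
n = 55 gives 5995 ≤ 6128, while n = 56 gives 6216 > 6128; so the answer is 5995.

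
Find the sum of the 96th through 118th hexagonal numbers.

Σ i(2i−1) = 2Σi² − Σi over i = 96..118.
Σi = 7021 − 4560 = 2461 and Σi² = 554659 − 290320 = 264339.
2·264339 − 1·2461 = 526217.

526217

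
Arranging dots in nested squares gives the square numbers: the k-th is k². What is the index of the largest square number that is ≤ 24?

4

Solve n² ≤ 24 for integer n.
n = 4 gives 16 ≤ 24, while n = 5 gives 25 > 24; so the answer is index 4.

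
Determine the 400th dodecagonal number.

798400

The 400th dodecagonal number is n(5n−4) with n = 400.
400·(5·400 − 4) = 400·1996 = 798400.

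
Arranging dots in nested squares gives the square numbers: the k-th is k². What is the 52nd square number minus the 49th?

303

52² = 2704 and 49² = 2401.
Difference: 2704 − 2401 = 303.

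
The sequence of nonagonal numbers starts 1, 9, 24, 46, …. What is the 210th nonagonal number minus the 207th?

4371

210·(7·210 − 5)/2 = 153825 and 207·(7·207 − 5)/2 = 149454.
Difference: 153825 − 149454 = 4371.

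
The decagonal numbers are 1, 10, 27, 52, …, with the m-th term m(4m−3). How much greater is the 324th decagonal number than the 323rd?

2585

Consecutive decagonal numbers differ by 8n − 7: here 8·324 − 7 = 2585.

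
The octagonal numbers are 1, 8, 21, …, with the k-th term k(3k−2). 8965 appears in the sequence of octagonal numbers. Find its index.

55

Set n(3n−2) = 8965, giving 3n² − 2n − 8965 = 0.
So n = (2 + 328) / 6 = 330/6 = 55.
Check: 55·(3·55 − 2) = 8965. ✓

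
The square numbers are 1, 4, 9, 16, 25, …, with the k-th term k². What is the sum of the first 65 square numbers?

Σ_{i=1}^{65} i² = 65·66·131/6 = 93665.

93665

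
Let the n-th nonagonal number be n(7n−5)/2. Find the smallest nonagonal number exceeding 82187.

Solve n(7n−5)/2 > 82187 for integer n.
The largest n with value ≤ 82187 is 153 (since 81549 ≤ 82187 < 82621), so the first above is n = 154, value 82621.

82621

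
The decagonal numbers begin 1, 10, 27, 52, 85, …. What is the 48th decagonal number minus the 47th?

377

Consecutive decagonal numbers differ by 8n − 7: here 8·48 − 7 = 377.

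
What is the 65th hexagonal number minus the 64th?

257

Consecutive hexagonal numbers differ by 4n − 3: here 4·65 − 3 = 257.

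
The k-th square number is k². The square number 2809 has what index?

53

We need n² = 2809, so n = √2809 = 53.
Check: 53² = 2809. ✓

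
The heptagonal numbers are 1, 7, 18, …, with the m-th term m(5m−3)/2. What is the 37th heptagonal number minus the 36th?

181

Consecutive heptagonal numbers differ by 5n − 4: here 5·37 − 4 = 181.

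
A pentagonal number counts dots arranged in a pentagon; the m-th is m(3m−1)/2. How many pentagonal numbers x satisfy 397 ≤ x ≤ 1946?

The n-th pentagonal number is n(3n−1)/2.
Smallest index with value ≥ 397: n = 17 (giving 425).
Largest index with value ≤ 1946: n = 36 (giving 1926).
Indices 17 through 36: 20 terms.

20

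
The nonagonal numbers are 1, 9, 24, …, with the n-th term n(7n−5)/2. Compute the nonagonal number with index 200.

The 200th nonagonal number is n(7n−5)/2 with n = 200.
200·(7·200 − 5)/2 = 200·1395/2 = 139500.

139500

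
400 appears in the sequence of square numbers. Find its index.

We need n² = 400, so n = √400 = 20.

20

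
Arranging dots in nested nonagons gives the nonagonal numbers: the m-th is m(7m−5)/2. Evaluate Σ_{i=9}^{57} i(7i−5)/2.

217021

Σ i(7i−5)/2 = (7Σi² − 5Σi) / 2 over i = 9..57.
Σi = 1653 − 36 = 1617 and Σi² = 63365 − 204 = 63161.
(7·63161 − 5·1617) / 2 = 434042/2 = 217021.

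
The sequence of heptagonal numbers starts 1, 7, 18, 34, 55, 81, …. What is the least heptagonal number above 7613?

Solve n(5n−3)/2 > 7613 for integer n.
The largest n with value ≤ 7613 is 55 (since 7480 ≤ 7613 < 7756), so the first above is n = 56, value 7756.

7756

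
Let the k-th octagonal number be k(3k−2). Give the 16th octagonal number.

736

16·(3·16 − 2) = 16·46 = 736.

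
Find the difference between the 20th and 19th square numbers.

39

n² − (n−1)² = 2n − 1, so 20² − 19² = 2·20 − 1 = 39.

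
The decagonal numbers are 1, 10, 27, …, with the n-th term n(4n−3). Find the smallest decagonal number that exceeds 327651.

Solve n(4n−3) > 327651 for integer n.
The largest n with value ≤ 327651 is 286 (since 326326 ≤ 327651 < 328615), so the first above is n = 287, value 328615.

328615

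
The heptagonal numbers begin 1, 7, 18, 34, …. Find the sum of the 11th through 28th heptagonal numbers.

17796

Σ i(5i−3)/2 = (5Σi² − 3Σi) / 2 over i = 11..28.
Σi = 406 − 55 = 351 and Σi² = 7714 − 385 = 7329.
(5·7329 − 3·351) / 2 = 35592/2 = 17796.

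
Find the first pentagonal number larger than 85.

92

Solve n(3n−1)/2 > 85 for integer n.
The largest n with value ≤ 85 is 7 (since 70 ≤ 85 < 92), so the first above is n = 8, value 92.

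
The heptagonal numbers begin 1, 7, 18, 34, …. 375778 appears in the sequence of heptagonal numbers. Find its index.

388

Set n(5n−3)/2 = 375778, giving 5n² − 3n − 751556 = 0.
The discriminant is 9 + 40·375778 = 15031129, and √15031129 = 3877.
So n = (3 + 3877) / 10 = 3880/10 = 388.
Check: 388·(5·388 − 3)/2 = 375778. ✓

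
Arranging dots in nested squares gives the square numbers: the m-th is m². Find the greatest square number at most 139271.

Solve n² ≤ 139271 for integer n.
n = 373 gives 139129 ≤ 139271, while n = 374 gives 139876 > 139271; so the answer is 139129.

139129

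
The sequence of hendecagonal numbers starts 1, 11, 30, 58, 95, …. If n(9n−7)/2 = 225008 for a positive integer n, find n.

Set n(9n−7)/2 = 225008, giving 9n² − 7n − 450016 = 0.
So n = (7 + 4025) / 18 = 4032/18 = 224.

224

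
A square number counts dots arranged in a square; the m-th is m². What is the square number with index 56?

56² = 3136.

3136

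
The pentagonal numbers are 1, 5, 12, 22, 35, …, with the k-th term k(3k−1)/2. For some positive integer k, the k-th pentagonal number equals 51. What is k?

6

Set n(3n−1)/2 = 51, giving 3n² − n − 102 = 0.
So n = (1 + 35) / 6 = 36/6 = 6.
Check: 6·(3·6 − 1)/2 = 51. ✓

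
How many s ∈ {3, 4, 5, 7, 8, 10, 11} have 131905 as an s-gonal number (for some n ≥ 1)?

s = 3: P(3, 513) = 131841 and P(3, 514) = 132355; 131905 is not s-gonal.
s = 4: P(4, 363) = 131769 and P(4, 364) = 132496; 131905 is not s-gonal.
s = 5: P(5, 296) = 131276 and P(5, 297) = 132165; 131905 is not s-gonal.
s = 7: P(7, 230) = 131905. ✓
s = 8: P(8, 210) = 131880 and P(8, 211) = 133141; 131905 is not s-gonal.
s = 10: P(10, 181) = 130501 and P(10, 182) = 131950; 131905 is not s-gonal.
s = 11: P(11, 171) = 130986 and P(11, 172) = 132526; 131905 is not s-gonal.
Hits: s ∈ {7} → 1.

1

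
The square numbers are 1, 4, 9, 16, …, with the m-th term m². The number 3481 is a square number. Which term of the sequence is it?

We need n² = 3481, so n = √3481 = 59.

59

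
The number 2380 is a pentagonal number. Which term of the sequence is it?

Set n(3n−1)/2 = 2380, giving 3n² − n − 4760 = 0.
The discriminant is 1 + 24·2380 = 57121, and √57121 = 239.
So n = (1 + 239) / 6 = 240/6 = 40.

40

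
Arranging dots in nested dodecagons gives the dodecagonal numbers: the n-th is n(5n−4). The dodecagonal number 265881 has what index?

231

Set n(5n−4) = 265881, giving 5n² − 4n − 265881 = 0.
The discriminant is 16 + 20·265881 = 5317636, and √5317636 = 2306.
So n = (4 + 2306) / 10 = 2310/10 = 231.
Check: 231·(5·231 − 4) = 265881. ✓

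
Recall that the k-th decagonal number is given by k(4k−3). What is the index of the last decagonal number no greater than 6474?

40

Solve n(4n−3) ≤ 6474 for integer n.
n = 40 gives 6280 ≤ 6474, while n = 41 gives 6601 > 6474; so the answer is index 40.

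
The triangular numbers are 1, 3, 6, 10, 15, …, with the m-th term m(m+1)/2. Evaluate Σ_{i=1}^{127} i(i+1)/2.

349504

Σ i(i+1)/2 = (Σi² + Σi) / 2 over i = 1..127.
Σi = 8128 and Σi² = 690880.
(1·690880 + 1·8128) / 2 = 699008/2 = 349504.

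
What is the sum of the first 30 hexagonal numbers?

Σ i(2i−1) = 2Σi² − Σi over i = 1..30.
Σi = 465 and Σi² = 9455.
2·9455 − 1·465 = 18445.

18445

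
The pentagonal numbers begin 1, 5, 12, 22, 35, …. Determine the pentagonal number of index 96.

13776

The 96th pentagonal number is n(3n−1)/2 with n = 96.
96·(3·96 − 1)/2 = 96·287/2 = 13776.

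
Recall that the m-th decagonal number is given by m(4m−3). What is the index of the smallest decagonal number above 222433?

237

Solve n(4n−3) > 222433 for integer n.
The largest n with value ≤ 222433 is 236 (since 222076 ≤ 222433 < 223965), so the first above is n = 237, value 223965.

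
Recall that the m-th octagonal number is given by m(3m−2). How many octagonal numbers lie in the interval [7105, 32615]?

56

The n-th octagonal number is n(3n−2).
Smallest index with value ≥ 7105: n = 49 (giving 7105).
Largest index with value ≤ 32615: n = 104 (giving 32240).
Indices 49 through 104: 56 terms.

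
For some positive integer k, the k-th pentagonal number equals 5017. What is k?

58

Set n(3n−1)/2 = 5017, giving 3n² − n − 10034 = 0.
The discriminant is 1 + 24·5017 = 120409, and √120409 = 347.
So n = (1 + 347) / 6 = 348/6 = 58.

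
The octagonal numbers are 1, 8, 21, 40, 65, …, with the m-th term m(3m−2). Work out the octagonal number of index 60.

60·(3·60 − 2) = 60·178 = 10680.

10680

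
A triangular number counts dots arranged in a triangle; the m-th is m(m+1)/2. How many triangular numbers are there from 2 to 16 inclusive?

4

The n-th triangular number is n(n+1)/2.
Smallest index with value ≥ 2: n = 2 (giving 3).
Largest index with value ≤ 16: n = 5 (giving 15).
Indices 2 through 5: 4 terms.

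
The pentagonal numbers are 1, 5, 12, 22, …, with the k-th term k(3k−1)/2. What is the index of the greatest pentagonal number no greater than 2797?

43

Solve n(3n−1)/2 ≤ 2797 for integer n.
n = 43 gives 2752 ≤ 2797, while n = 44 gives 2882 > 2797; so the answer is index 43.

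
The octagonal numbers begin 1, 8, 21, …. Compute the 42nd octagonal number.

The 42nd octagonal number is n(3n−2) with n = 42.
42·(3·42 − 2) = 42·124 = 5208.

5208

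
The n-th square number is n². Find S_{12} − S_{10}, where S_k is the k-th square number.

44

12² = 144 and 10² = 100.
Difference: 144 − 100 = 44.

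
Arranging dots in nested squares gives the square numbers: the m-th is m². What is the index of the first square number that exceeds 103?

11

Solve n² > 103 for integer n.
The largest n with value ≤ 103 is 10 (since 100 ≤ 103 < 121), so the first above is n = 11, value 121.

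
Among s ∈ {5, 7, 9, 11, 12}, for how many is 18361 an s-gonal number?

s = 5: P(5, 110) = 18095 and P(5, 111) = 18426; 18361 is not s-gonal.
s = 7: P(7, 86) = 18361. ✓
s = 9: P(9, 72) = 17964 and P(9, 73) = 18469; 18361 is not s-gonal.
s = 11: P(11, 64) = 18208 and P(11, 65) = 18785; 18361 is not s-gonal.
s = 12: P(12, 61) = 18361. ✓
Hits: s ∈ {7, 12} → 2.

2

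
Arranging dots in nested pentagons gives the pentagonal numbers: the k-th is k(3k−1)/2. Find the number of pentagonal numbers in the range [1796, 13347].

60

The n-th pentagonal number is n(3n−1)/2.
Smallest index with value ≥ 1796: n = 35 (giving 1820).
Largest index with value ≤ 13347: n = 94 (giving 13207).
Indices 35 through 94: 60 terms.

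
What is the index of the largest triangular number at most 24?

6

Solve n(n+1)/2 ≤ 24 for integer n.
n = 6 gives 21 ≤ 24, while n = 7 gives 28 > 24; so the answer is index 6.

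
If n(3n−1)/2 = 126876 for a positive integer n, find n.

291

Set n(3n−1)/2 = 126876, giving 3n² − n − 253752 = 0.
The discriminant is 1 + 24·126876 = 3045025, and √3045025 = 1745.
So n = (1 + 1745) / 6 = 1746/6 = 291.
Check: 291·(3·291 − 1)/2 = 126876. ✓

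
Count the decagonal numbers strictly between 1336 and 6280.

21

The n-th decagonal number is n(4n−3).
Smallest index with value > 1336: n = 19 (giving 1387).
Largest index with value < 6280: n = 39 (giving 5967).
Indices 19 through 39: 21 terms.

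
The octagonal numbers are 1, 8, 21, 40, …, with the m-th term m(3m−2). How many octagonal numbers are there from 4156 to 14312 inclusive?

32

The n-th octagonal number is n(3n−2).
Smallest index with value ≥ 4156: n = 38 (giving 4256).
Largest index with value ≤ 14312: n = 69 (giving 14145).
Indices 38 through 69: 32 terms.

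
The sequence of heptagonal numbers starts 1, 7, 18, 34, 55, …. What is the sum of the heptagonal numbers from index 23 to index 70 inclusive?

279152

Σ i(5i−3)/2 = (5Σi² − 3Σi) / 2 over i = 23..70.
Σi = 2485 − 253 = 2232 and Σi² = 116795 − 3795 = 113000.
(5·113000 − 3·2232) / 2 = 558304/2 = 279152.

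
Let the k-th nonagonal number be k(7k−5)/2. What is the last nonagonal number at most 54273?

53506

Solve n(7n−5)/2 ≤ 54273 for integer n.
n = 124 gives 53506 ≤ 54273, while n = 125 gives 54375 > 54273; so the answer is 53506.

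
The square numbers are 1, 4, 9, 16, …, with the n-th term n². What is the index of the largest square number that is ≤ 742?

27

Solve n² ≤ 742 for integer n.
n = 27 gives 729 ≤ 742, while n = 28 gives 784 > 742; so the answer is index 27.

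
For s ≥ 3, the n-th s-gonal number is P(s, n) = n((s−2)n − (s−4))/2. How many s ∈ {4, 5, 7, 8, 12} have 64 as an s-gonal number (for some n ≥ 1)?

2

s = 4: P(4, 8) = 64. ✓
s = 5: P(5, 6) = 51 and P(5, 7) = 70; 64 is not s-gonal.
s = 7: P(7, 5) = 55 and P(7, 6) = 81; 64 is not s-gonal.
s = 8: P(8, 4) = 40 and P(8, 5) = 65; 64 is not s-gonal.
s = 12: P(12, 4) = 64. ✓
Hits: s ∈ {4, 12} → 2.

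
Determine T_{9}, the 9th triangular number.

45

The 9th triangular number is n(n+1)/2 with n = 9.
9·10/2 = 90/2 = 45.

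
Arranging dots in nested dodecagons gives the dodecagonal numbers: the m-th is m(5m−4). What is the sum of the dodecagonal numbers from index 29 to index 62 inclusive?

362117

Σ i(5i−4) = 5Σi² − 4Σi over i = 29..62.
Σi = 1953 − 406 = 1547 and Σi² = 81375 − 7714 = 73661.
5·73661 − 4·1547 = 362117.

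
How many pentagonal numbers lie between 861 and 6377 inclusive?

41

The n-th pentagonal number is n(3n−1)/2.
Smallest index with value ≥ 861: n = 25 (giving 925).
Largest index with value ≤ 6377: n = 65 (giving 6305).
Indices 25 through 65: 41 terms.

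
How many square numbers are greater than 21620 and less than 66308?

110

The n-th square number is n².
Smallest index with value > 21620: n = 148 (giving 21904).
Largest index with value < 66308: n = 257 (giving 66049).
Indices 148 through 257: 110 terms.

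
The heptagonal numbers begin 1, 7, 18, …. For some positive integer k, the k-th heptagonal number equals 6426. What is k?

Set n(5n−3)/2 = 6426, giving 5n² − 3n − 12852 = 0.
The discriminant is 9 + 40·6426 = 257049, and √257049 = 507.
So n = (3 + 507) / 10 = 510/10 = 51.

51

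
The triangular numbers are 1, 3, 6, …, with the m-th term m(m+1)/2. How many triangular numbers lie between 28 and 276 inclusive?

The n-th triangular number is n(n+1)/2.
Smallest index with value ≥ 28: n = 7 (giving 28).
Largest index with value ≤ 276: n = 23 (giving 276).
Indices 7 through 23: 17 terms.

17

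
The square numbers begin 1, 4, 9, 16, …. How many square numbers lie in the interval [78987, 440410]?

382

The n-th square number is n².
Smallest index with value ≥ 78987: n = 282 (giving 79524).
Largest index with value ≤ 440410: n = 663 (giving 439569).
Indices 282 through 663: 382 terms.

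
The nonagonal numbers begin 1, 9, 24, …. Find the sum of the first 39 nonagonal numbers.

69940

Σ i(7i−5)/2 = (7Σi² − 5Σi) / 2 over i = 1..39.
Σi = 780 and Σi² = 20540.
(7·20540 − 5·780) / 2 = 139880/2 = 69940.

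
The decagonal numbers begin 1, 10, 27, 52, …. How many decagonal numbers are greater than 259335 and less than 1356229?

327

The n-th decagonal number is n(4n−3).
Smallest index with value > 259335: n = 256 (giving 261376).
Largest index with value < 1356229: n = 582 (giving 1353150).
Indices 256 through 582: 327 terms.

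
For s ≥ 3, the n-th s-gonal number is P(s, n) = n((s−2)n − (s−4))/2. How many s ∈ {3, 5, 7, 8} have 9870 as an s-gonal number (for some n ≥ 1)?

s = 3: P(3, 140) = 9870. ✓
s = 5: P(5, 81) = 9801 and P(5, 82) = 10045; 9870 is not s-gonal.
s = 7: P(7, 63) = 9828 and P(7, 64) = 10144; 9870 is not s-gonal.
s = 8: P(8, 57) = 9633 and P(8, 58) = 9976; 9870 is not s-gonal.
Hits: s ∈ {3} → 1.

1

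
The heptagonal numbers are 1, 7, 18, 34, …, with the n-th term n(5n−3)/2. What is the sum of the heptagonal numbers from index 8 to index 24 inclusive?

Σ i(5i−3)/2 = (5Σi² − 3Σi) / 2 over i = 8..24.
Σi = 300 − 28 = 272 and Σi² = 4900 − 140 = 4760.
(5·4760 − 3·272) / 2 = 22984/2 = 11492.

11492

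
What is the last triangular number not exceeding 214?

Solve n(n+1)/2 ≤ 214 for integer n.
n = 20 gives 210 ≤ 214, while n = 21 gives 231 > 214; so the answer is 210.

210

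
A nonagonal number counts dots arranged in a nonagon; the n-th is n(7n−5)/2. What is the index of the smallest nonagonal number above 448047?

Solve n(7n−5)/2 > 448047 for integer n.
The largest n with value ≤ 448047 is 358 (since 447679 ≤ 448047 < 450186), so the first above is n = 359, value 450186.

359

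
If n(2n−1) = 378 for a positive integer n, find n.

Set n(2n−1) = 378, giving 2n² − n − 378 = 0.
The discriminant is 1 + 8·378 = 3025, and √3025 = 55.
So n = (1 + 55) / 4 = 56/4 = 14.

14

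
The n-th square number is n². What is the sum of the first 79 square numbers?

Σ_{i=1}^{79} i² = 79·80·159/6 = 167480.

167480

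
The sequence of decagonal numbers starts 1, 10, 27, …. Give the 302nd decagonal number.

The 302nd decagonal number is n(4n−3) with n = 302.
302·(4·302 − 3) = 302·1205 = 363910.

363910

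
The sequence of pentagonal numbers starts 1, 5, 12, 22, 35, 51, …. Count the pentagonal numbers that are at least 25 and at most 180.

The n-th pentagonal number is n(3n−1)/2.
Smallest index with value ≥ 25: n = 5 (giving 35).
Largest index with value ≤ 180: n = 11 (giving 176).
Indices 5 through 11: 7 terms.

7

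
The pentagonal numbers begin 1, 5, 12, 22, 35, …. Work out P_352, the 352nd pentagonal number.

185680

352·(3·352 − 1)/2 = 352·1055/2 = 185680.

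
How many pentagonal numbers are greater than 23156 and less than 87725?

The n-th pentagonal number is n(3n−1)/2.
Smallest index with value > 23156: n = 125 (giving 23375).
Largest index with value < 87725: n = 241 (giving 87001).
Indices 125 through 241: 117 terms.

117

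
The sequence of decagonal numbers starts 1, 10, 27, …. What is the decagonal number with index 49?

The 49th decagonal number is n(4n−3) with n = 49.
49·(4·49 − 3) = 49·193 = 9457.

9457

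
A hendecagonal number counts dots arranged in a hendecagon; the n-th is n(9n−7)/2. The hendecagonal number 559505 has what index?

353

Set n(9n−7)/2 = 559505, giving 9n² − 7n − 1119010 = 0.
So n = (7 + 6347) / 18 = 6354/18 = 353.
Check: 353·(9·353 − 7)/2 = 559505. ✓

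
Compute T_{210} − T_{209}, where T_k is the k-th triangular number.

Consecutive triangular numbers differ by n: T_{210} − T_{209} = 210.

210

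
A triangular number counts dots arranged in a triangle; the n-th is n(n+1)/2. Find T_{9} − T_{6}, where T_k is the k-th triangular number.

24

9·10/2 = 45 and 6·7/2 = 21.
Difference: 45 − 21 = 24.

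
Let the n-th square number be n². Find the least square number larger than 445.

484

Solve n² > 445 for integer n.
The largest n with value ≤ 445 is 21 (since 441 ≤ 445 < 484), so the first above is n = 22, value 484.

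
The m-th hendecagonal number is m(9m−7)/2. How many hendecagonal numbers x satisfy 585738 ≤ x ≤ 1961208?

The n-th hendecagonal number is n(9n−7)/2.
Smallest index with value ≥ 585738: n = 362 (giving 588431).
Largest index with value ≤ 1961208: n = 660 (giving 1957890).
Indices 362 through 660: 299 terms.

299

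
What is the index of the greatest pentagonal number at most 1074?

26

Solve n(3n−1)/2 ≤ 1074 for integer n.
n = 26 gives 1001 ≤ 1074, while n = 27 gives 1080 > 1074; so the answer is index 26.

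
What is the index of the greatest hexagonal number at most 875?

21

Solve n(2n−1) ≤ 875 for integer n.
n = 21 gives 861 ≤ 875, while n = 22 gives 946 > 875; so the answer is index 21.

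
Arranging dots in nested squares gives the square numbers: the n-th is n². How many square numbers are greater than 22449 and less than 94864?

158

The n-th square number is n².
Smallest index with value > 22449: n = 150 (giving 22500).
Largest index with value < 94864: n = 307 (giving 94249).
Indices 150 through 307: 158 terms.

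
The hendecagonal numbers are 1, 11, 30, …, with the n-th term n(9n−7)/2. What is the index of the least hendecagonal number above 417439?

305

Solve n(9n−7)/2 > 417439 for integer n.
The largest n with value ≤ 417439 is 304 (since 414808 ≤ 417439 < 417545), so the first above is n = 305, value 417545.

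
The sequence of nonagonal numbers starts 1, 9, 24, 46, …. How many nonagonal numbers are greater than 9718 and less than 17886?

18

The n-th nonagonal number is n(7n−5)/2.
Smallest index with value > 9718: n = 54 (giving 10071).
Largest index with value < 17886: n = 71 (giving 17466).
Indices 54 through 71: 18 terms.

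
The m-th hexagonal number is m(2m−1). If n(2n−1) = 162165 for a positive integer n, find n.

Set n(2n−1) = 162165, giving 2n² − n − 162165 = 0.
The discriminant is 1 + 8·162165 = 1297321, and √1297321 = 1139.
So n = (1 + 1139) / 4 = 1140/4 = 285.

285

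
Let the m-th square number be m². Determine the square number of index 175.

30625

175² = 30625.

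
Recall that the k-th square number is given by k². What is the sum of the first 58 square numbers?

66729

Σ_{i=1}^{58} i² = 58·59·117/6 = 66729.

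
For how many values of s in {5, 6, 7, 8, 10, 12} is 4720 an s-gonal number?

s = 5: P(5, 56) = 4676 and P(5, 57) = 4845; 4720 is not s-gonal.
s = 6: P(6, 48) = 4560 and P(6, 49) = 4753; 4720 is not s-gonal.
s = 7: P(7, 43) = 4558 and P(7, 44) = 4774; 4720 is not s-gonal.
s = 8: P(8, 40) = 4720. ✓
s = 10: P(10, 34) = 4522 and P(10, 35) = 4795; 4720 is not s-gonal.
s = 12: P(12, 31) = 4681 and P(12, 32) = 4992; 4720 is not s-gonal.
Hits: s ∈ {8} → 1.

1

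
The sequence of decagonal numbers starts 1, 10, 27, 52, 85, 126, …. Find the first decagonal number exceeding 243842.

245272

Solve n(4n−3) > 243842 for integer n.
The largest n with value ≤ 243842 is 247 (since 243295 ≤ 243842 < 245272), so the first above is n = 248, value 245272.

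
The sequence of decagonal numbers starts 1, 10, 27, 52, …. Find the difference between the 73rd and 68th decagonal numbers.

2805

73·(4·73 − 3) = 21097 and 68·(4·68 − 3) = 18292.
Difference: 21097 − 18292 = 2805.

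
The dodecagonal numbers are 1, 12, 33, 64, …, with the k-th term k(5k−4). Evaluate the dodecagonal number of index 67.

67·(5·67 − 4) = 67·331 = 22177.

22177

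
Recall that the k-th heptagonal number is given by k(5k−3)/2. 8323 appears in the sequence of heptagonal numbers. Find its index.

Set n(5n−3)/2 = 8323, giving 5n² − 3n − 16646 = 0.
The discriminant is 9 + 40·8323 = 332929, and √332929 = 577.
So n = (3 + 577) / 10 = 580/10 = 58.

58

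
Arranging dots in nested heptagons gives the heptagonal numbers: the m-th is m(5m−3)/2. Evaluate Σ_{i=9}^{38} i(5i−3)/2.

Σ i(5i−3)/2 = (5Σi² − 3Σi) / 2 over i = 9..38.
Σi = 741 − 36 = 705 and Σi² = 19019 − 204 = 18815.
(5·18815 − 3·705) / 2 = 91960/2 = 45980.

45980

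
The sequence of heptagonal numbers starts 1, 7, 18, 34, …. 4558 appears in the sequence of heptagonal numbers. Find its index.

Set n(5n−3)/2 = 4558, giving 5n² − 3n − 9116 = 0.
The discriminant is 9 + 40·4558 = 182329, and √182329 = 427.
So n = (3 + 427) / 10 = 430/10 = 43.
Check: 43·(5·43 − 3)/2 = 4558. ✓

43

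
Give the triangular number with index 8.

The 8th triangular number is n(n+1)/2 with n = 8.
8·9/2 = 72/2 = 36.

36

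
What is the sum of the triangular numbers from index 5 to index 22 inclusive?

Σ i(i+1)/2 = (Σi² + Σi) / 2 over i = 5..22.
Σi = 253 − 10 = 243 and Σi² = 3795 − 30 = 3765.
(1·3765 + 1·243) / 2 = 4008/2 = 2004.

2004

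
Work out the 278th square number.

The 278th square number is n² with n = 278.
278² = 77284.

77284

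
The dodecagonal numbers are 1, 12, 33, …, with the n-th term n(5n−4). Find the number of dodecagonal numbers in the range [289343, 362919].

29

The n-th dodecagonal number is n(5n−4).
Smallest index with value ≥ 289343: n = 241 (giving 289441).
Largest index with value ≤ 362919: n = 269 (giving 360729).
Indices 241 through 269: 29 terms.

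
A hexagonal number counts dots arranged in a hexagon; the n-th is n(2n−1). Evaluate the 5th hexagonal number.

The 5th hexagonal number is n(2n−1) with n = 5.
5·(2·5 − 1) = 5·9 = 45.

45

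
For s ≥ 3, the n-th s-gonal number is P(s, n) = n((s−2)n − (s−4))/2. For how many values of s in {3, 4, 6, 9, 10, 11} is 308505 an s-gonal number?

2

s = 3: P(3, 785) = 308505. ✓
s = 4: P(4, 555) = 308025 and P(4, 556) = 309136; 308505 is not s-gonal.
s = 6: P(6, 393) = 308505. ✓
s = 9: P(9, 297) = 307989 and P(9, 298) = 310069; 308505 is not s-gonal.
s = 10: P(10, 278) = 308302 and P(10, 279) = 310527; 308505 is not s-gonal.
s = 11: P(11, 262) = 307981 and P(11, 263) = 310340; 308505 is not s-gonal.
Hits: s ∈ {3, 6} → 2.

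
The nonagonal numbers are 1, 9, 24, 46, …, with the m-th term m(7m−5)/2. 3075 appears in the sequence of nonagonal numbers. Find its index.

30

Set n(7n−5)/2 = 3075, giving 7n² − 5n − 6150 = 0.
So n = (5 + 415) / 14 = 420/14 = 30.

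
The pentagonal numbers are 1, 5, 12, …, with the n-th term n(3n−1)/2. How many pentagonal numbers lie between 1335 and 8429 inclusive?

46

The n-th pentagonal number is n(3n−1)/2.
Smallest index with value ≥ 1335: n = 30 (giving 1335).
Largest index with value ≤ 8429: n = 75 (giving 8400).
Indices 30 through 75: 46 terms.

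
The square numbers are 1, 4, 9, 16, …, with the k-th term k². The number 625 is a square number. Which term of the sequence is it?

We need n² = 625, so n = √625 = 25.

25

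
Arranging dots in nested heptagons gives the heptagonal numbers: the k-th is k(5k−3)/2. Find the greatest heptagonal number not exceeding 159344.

158382

Solve n(5n−3)/2 ≤ 159344 for integer n.
n = 252 gives 158382 ≤ 159344, while n = 253 gives 159643 > 159344; so the answer is 158382.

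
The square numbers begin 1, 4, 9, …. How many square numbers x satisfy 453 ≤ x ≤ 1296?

The n-th square number is n².
Smallest index with value ≥ 453: n = 22 (giving 484).
Largest index with value ≤ 1296: n = 36 (giving 1296).
Indices 22 through 36: 15 terms.

15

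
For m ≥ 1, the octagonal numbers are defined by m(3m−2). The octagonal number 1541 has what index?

Set n(3n−2) = 1541, giving 3n² − 2n − 1541 = 0.
So n = (2 + 136) / 6 = 138/6 = 23.
Check: 23·(3·23 − 2) = 1541. ✓

23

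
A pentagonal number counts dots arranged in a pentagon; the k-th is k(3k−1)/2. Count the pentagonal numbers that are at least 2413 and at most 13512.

The n-th pentagonal number is n(3n−1)/2.
Smallest index with value ≥ 2413: n = 41 (giving 2501).
Largest index with value ≤ 13512: n = 95 (giving 13490).
Indices 41 through 95: 55 terms.

55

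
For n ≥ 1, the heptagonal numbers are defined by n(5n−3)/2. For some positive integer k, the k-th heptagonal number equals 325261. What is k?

361

Set n(5n−3)/2 = 325261, giving 5n² − 3n − 650522 = 0.
The discriminant is 9 + 40·325261 = 13010449, and √13010449 = 3607.
So n = (3 + 3607) / 10 = 3610/10 = 361.
Check: 361·(5·361 − 3)/2 = 325261. ✓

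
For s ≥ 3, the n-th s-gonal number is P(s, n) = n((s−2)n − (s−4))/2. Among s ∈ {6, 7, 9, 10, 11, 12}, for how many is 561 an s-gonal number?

s = 6: P(6, 17) = 561. ✓
s = 7: P(7, 15) = 540 and P(7, 16) = 616; 561 is not s-gonal.
s = 9: P(9, 13) = 559 and P(9, 14) = 651; 561 is not s-gonal.
s = 10: P(10, 12) = 540 and P(10, 13) = 637; 561 is not s-gonal.
s = 11: P(11, 11) = 506 and P(11, 12) = 606; 561 is not s-gonal.
s = 12: P(12, 11) = 561. ✓
Hits: s ∈ {6, 12} → 2.

2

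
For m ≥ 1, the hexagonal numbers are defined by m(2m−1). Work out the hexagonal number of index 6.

6·(2·6 − 1) = 6·11 = 66.

66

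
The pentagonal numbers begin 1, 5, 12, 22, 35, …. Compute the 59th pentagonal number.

5192

The 59th pentagonal number is n(3n−1)/2 with n = 59.
59·(3·59 − 1)/2 = 59·176/2 = 59·88 = 5192.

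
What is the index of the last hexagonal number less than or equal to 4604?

48

Solve n(2n−1) ≤ 4604 for integer n.
n = 48 gives 4560 ≤ 4604, while n = 49 gives 4753 > 4604; so the answer is index 48.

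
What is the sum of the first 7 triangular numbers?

84

Σ i(i+1)/2 = (Σi² + Σi) / 2 over i = 1..7.
Σi = 28 and Σi² = 140.
(1·140 + 1·28) / 2 = 168/2 = 84.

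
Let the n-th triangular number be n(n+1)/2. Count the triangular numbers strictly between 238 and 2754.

The n-th triangular number is n(n+1)/2.
Smallest index with value > 238: n = 22 (giving 253).
Largest index with value < 2754: n = 73 (giving 2701).
Indices 22 through 73: 52 terms.

52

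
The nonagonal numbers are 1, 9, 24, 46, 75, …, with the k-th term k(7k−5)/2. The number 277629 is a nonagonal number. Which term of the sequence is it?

Set n(7n−5)/2 = 277629, giving 7n² − 5n − 555258 = 0.
The discriminant is 25 + 56·277629 = 15547249, and √15547249 = 3943.
So n = (5 + 3943) / 14 = 3948/14 = 282.

282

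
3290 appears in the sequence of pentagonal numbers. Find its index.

Set n(3n−1)/2 = 3290, giving 3n² − n − 6580 = 0.
The discriminant is 1 + 24·3290 = 78961, and √78961 = 281.
So n = (1 + 281) / 6 = 282/6 = 47.

47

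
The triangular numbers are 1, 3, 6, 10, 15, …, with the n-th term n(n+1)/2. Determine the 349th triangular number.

61075

349·350/2 = 122150/2 = 61075.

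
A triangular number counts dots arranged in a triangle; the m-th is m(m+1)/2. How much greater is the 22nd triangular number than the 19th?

63

22·23/2 = 253 and 19·20/2 = 190.
Difference: 253 − 190 = 63.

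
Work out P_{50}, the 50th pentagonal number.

The 50th pentagonal number is n(3n−1)/2 with n = 50.
50·(3·50 − 1)/2 = 50·149/2 = 3725.

3725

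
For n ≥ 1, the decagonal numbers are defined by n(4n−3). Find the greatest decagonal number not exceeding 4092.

Solve n(4n−3) ≤ 4092 for integer n.
n = 32 gives 4000 ≤ 4092, while n = 33 gives 4257 > 4092; so the answer is 4000.

4000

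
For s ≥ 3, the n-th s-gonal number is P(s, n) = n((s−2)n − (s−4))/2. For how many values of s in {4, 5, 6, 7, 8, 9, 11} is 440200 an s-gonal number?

s = 4: P(4, 663) = 439569 and P(4, 664) = 440896; 440200 is not s-gonal.
s = 5: P(5, 541) = 438751 and P(5, 542) = 440375; 440200 is not s-gonal.
s = 6: P(6, 469) = 439453 and P(6, 470) = 441330; 440200 is not s-gonal.
s = 7: P(7, 419) = 438274 and P(7, 420) = 440370; 440200 is not s-gonal.
s = 8: P(8, 383) = 439301 and P(8, 384) = 441600; 440200 is not s-gonal.
s = 9: P(9, 355) = 440200. ✓
s = 11: P(11, 313) = 439765 and P(11, 314) = 442583; 440200 is not s-gonal.
Hits: s ∈ {9} → 1.

1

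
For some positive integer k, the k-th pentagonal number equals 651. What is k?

21

Set n(3n−1)/2 = 651, giving 3n² − n − 1302 = 0.
So n = (1 + 125) / 6 = 126/6 = 21.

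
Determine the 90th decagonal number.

32130

The 90th decagonal number is n(4n−3) with n = 90.
90·(4·90 − 3) = 90·357 = 32130.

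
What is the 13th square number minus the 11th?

48

13² = 169 and 11² = 121.
Difference: 169 − 121 = 48.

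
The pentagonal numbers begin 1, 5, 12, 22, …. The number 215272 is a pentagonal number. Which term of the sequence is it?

379

Set n(3n−1)/2 = 215272, giving 3n² − n − 430544 = 0.
The discriminant is 1 + 24·215272 = 5166529, and √5166529 = 2273.
So n = (1 + 2273) / 6 = 2274/6 = 379.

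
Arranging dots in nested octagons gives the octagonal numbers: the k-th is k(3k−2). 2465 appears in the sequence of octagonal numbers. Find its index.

Set n(3n−2) = 2465, giving 3n² − 2n − 2465 = 0.
The discriminant is 4 + 12·2465 = 29584, and √29584 = 172.
So n = (2 + 172) / 6 = 174/6 = 29.
Check: 29·(3·29 − 2) = 2465. ✓

29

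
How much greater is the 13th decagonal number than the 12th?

97

Consecutive decagonal numbers differ by 8n − 7: here 8·13 − 7 = 97.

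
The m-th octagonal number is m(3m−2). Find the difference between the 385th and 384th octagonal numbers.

2305

Consecutive octagonal numbers differ by 6n − 5: here 6·385 − 5 = 2305.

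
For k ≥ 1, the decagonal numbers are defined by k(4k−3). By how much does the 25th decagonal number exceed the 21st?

25·(4·25 − 3) = 2425 and 21·(4·21 − 3) = 1701.
Difference: 2425 − 1701 = 724.

724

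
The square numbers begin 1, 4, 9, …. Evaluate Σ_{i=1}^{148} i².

Σ_{i=1}^{148} i² = 148·149·297/6 = 1091574.

1091574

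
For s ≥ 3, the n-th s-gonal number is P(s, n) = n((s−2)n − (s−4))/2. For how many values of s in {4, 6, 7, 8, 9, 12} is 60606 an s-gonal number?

1

s = 4: P(4, 246) = 60516 and P(4, 247) = 61009; 60606 is not s-gonal.
s = 6: P(6, 174) = 60378 and P(6, 175) = 61075; 60606 is not s-gonal.
s = 7: P(7, 156) = 60606. ✓
s = 8: P(8, 142) = 60208 and P(8, 143) = 61061; 60606 is not s-gonal.
s = 9: P(9, 131) = 59736 and P(9, 132) = 60654; 60606 is not s-gonal.
s = 12: P(12, 110) = 60060 and P(12, 111) = 61161; 60606 is not s-gonal.
Hits: s ∈ {7} → 1.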